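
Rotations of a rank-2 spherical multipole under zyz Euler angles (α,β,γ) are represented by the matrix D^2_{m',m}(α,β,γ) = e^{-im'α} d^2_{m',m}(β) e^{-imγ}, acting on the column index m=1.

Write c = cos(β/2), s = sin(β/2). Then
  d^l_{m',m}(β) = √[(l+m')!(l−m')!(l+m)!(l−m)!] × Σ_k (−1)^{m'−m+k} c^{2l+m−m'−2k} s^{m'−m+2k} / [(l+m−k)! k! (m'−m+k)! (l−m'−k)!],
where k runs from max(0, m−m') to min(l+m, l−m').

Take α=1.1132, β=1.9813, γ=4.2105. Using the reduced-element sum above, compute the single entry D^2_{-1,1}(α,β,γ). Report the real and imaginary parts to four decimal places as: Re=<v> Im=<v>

Re=-0.1411 Im=-0.0063

Split into d^2_{-1,1}(β=1.9813) × two z-phases.
Half-angle: c=0.548146, s=0.836382. N=√(1·6·6·1)=6.000000
Admissible k: 2..3 (factorial args all ≥0)
  k=2: (−1)^0·6.0000/(2)·0.5481^2·0.8364^2 = +0.630557
  k=3: (−1)^1·6.0000/(6)·0.5481^0·0.8364^4 = -0.489350
d^2_{-1,1}(1.9813) = +0.630557 -0.489350 = +0.141207
Attach z-rotation phases: D = e^{-i(-1)(1.1132)}·(+0.141207)·e^{-i(1)(4.2105)} = -0.141068-0.006252i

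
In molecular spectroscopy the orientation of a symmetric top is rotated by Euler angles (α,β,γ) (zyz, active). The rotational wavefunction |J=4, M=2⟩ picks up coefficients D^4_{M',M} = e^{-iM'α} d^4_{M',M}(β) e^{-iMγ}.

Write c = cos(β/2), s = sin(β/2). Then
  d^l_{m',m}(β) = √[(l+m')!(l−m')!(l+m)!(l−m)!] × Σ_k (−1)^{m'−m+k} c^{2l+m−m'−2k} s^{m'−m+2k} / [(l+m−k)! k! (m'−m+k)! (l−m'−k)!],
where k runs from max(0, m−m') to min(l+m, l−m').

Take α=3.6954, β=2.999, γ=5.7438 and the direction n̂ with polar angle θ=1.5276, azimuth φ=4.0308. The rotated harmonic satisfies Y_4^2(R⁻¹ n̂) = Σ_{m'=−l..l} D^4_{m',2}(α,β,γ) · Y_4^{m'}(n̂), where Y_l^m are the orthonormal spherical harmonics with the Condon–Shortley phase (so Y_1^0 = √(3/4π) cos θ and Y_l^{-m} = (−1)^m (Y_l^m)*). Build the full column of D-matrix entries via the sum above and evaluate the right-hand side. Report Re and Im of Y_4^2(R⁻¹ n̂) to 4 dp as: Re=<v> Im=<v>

Need the full column D^4_{m',2} for m'=−4..4 at α=3.6954, β=2.999, γ=5.7438.
cos(β/2)=0.071236, sin(β/2)=0.997459
d^4_{-4,2}: single k=6 term ⇒ +0.026445;  D = -0.026139-0.004015i
d^4_{-3,2}: k∈[5..6] ⇒ +0.004006 -0.261836 = -0.257830;  D = -0.237336+0.100736i
d^4_{-2,2}: k∈[4..6] ⇒ +0.000382 -0.059972 +0.979856 = +0.920266;  D = -0.531398+0.751336i
d^4_{-1,2}: k∈[3..5] ⇒ +0.000026 -0.007571 +0.296895 = +0.289349;  D = +0.017865-0.288797i
d^4_{0,2}: k∈[2..4] ⇒ +0.000001 -0.000645 +0.047412 = +0.046769;  D = +0.022094+0.041221i
d^4_{1,2}: k∈[1..3] ⇒ +0.000000 -0.000039 +0.005048 = +0.005009;  D = -0.004335-0.002510i
d^4_{2,2}: k∈[0..2] ⇒ +0.000000 -0.000002 +0.000382 = +0.000381;  D = +0.000381-0.000011i
d^4_{3,2}: k∈[0..1] ⇒ -0.000000 +0.000020 = +0.000020;  D = -0.000017+0.000011i
d^4_{4,2}: single k=0 term ⇒ +0.000001;  D = +0.000000-0.000001i
Y_4^{m'}(θ=1.5276,φ=4.0308) and Σ D·Y over m':
  (-0.0261-0.0040i)·(-0.4034+0.1779i)  (-0.2373+0.1007i)·(+0.0480+0.0246i)  (-0.5314+0.7513i)·(+0.0679+0.3225i)  (+0.0179-0.2888i)·(+0.0384-0.0473i)  (+0.0221+0.0412i)·(+0.3115+0.0000i)  (-0.0043-0.0025i)·(-0.0384-0.0473i)  (+0.0004-0.0000i)·(+0.0679-0.3225i)  (-0.0000+0.0000i)·(-0.0480+0.0246i)  (+0.0000-0.0000i)·(-0.4034-0.1779i)
Y_4^2(R⁻¹ n̂) = -0.287012-0.123279i

Re=-0.2870 Im=-0.1233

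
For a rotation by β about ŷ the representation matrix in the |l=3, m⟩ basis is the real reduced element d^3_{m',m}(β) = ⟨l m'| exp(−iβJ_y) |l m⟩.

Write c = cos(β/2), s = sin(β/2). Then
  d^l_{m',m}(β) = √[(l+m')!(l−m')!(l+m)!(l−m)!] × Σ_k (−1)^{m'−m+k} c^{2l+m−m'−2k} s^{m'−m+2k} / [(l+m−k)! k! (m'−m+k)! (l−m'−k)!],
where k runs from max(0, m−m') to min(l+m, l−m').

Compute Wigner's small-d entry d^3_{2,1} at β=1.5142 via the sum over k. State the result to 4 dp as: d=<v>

d^3_{2,1}(β=1.5142) via Wigner's sum:
c=cos(1.5142/2)=0.726831, s=sin(1.5142/2)=0.686817; N=√[120·1·24·2]=75.894664
k∈{0,1} keeps every argument non-negative
  k=0: (−1)^1·75.8947/(24)·0.7268^5·0.6868^1 = -0.440562
  k=1: (−1)^2·75.8947/(12)·0.7268^3·0.6868^3 = +0.786778
d^3_{2,1}(1.5142) = -0.440562 +0.786778 = +0.346216

d=0.3462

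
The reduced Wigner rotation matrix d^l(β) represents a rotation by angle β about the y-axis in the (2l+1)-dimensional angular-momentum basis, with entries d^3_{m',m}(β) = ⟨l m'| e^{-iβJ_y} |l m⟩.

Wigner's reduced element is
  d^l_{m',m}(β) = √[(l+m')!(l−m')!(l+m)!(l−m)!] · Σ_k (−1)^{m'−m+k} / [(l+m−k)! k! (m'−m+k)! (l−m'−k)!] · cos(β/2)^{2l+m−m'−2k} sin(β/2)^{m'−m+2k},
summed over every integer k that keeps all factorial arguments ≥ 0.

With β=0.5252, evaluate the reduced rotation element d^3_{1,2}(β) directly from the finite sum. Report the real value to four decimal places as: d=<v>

d=0.5899

d^3_{1,2}(β=0.5252) via Wigner's sum:
With c≡cos(β/2)=0.965718 and s≡sin(β/2)=0.259592, N=[24·2·120·1]^{1/2}=75.894664
The bounds max(0,m−m')=1 and min(l+m,l−m')=2 give 2 terms
  k=1: (−1)^0·75.8947/(24)·0.9657^5·0.2596^1 = +0.689516
  k=2: (−1)^1·75.8947/(12)·0.9657^3·0.2596^3 = -0.099645
d^3_{1,2}(0.5252) = +0.689516 -0.099645 = +0.589870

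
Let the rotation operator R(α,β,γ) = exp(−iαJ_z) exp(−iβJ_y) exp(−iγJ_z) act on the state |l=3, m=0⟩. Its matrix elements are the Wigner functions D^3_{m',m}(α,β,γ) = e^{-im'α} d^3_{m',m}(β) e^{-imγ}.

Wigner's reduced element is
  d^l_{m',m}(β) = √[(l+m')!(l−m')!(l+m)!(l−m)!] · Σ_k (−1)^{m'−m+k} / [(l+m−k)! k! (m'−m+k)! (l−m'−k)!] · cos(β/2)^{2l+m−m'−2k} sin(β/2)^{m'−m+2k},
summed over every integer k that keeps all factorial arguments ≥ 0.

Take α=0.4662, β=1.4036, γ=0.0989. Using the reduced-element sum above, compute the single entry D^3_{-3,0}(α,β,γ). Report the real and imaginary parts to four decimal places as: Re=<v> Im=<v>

First d^3_{-3,0}(β=1.4036), then the phase factors e^{-i(-3)α} and e^{-i(0)γ}:
Half-angle: c=0.763681, s=0.645593. N=√(1·720·6·6)=160.996894
k: max(0,(0)−(-3))=3 … min(3+(0),3−(-3))=3
  k=3: (−1)^0·160.9969/(36)·0.7637^3·0.6456^3 = +0.535955
d^3_{-3,0}(1.4036) = +0.535955
D = (+0.171347+0.985211i)·(+0.535955)·(+1.000000+0.000000i) = +0.091834+0.528029i

Re=0.0918 Im=0.5280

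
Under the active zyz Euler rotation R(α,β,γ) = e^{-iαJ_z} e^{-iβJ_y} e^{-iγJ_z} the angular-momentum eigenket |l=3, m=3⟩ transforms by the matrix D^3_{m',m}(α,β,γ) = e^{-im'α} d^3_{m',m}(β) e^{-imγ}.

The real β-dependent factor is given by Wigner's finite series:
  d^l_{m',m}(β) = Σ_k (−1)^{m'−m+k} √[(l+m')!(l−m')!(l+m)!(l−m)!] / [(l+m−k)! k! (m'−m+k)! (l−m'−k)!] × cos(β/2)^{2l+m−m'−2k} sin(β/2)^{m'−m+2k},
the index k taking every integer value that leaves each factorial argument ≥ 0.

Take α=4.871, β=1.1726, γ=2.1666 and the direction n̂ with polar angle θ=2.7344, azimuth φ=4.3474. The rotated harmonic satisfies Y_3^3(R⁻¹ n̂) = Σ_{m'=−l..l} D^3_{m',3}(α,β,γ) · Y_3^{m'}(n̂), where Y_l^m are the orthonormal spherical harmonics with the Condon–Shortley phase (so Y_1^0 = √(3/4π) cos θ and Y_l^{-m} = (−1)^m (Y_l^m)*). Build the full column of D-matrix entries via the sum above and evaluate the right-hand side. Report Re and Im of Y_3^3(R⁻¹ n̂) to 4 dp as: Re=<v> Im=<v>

Need the full column D^3_{m',3} for m'=−3..3 at α=4.871, β=1.1726, γ=2.1666.
cos(β/2)=0.832994, sin(β/2)=0.553283
d^3_{-3,3}: single k=6 term ⇒ +0.028687;  D = -0.007353+0.027728i
d^3_{-2,3}: single k=5 term ⇒ +0.105792;  D = -0.105257-0.010626i
d^3_{-1,3}: single k=4 term ⇒ +0.251836;  D = -0.014599-0.251412i
d^3_{0,3}: single k=3 term ⇒ +0.437806;  D = +0.427574-0.094095i
d^3_{1,3}: single k=2 term ⇒ +0.570829;  D = +0.209199+0.531114i
d^3_{2,3}: single k=1 term ⇒ +0.543539;  D = -0.467912+0.276574i
d^3_{3,3}: single k=0 term ⇒ +0.334079;  D = -0.213284-0.257136i
Y_3^{m'}(θ=2.7344,φ=4.3474) and Σ D·Y over m':
  (-0.0074+0.0277i)·(+0.0230-0.0119i)  (-0.1053-0.0106i)·(+0.1097+0.0982i)  (-0.0146-0.2514i)·(-0.1469+0.3845i)  (+0.4276-0.0941i)·(-0.4166+0.0000i)  (+0.2092+0.5311i)·(+0.1469+0.3845i)  (-0.4679+0.2766i)·(+0.1097-0.0982i)  (-0.2133-0.2571i)·(-0.0230-0.0119i)
Y_3^3(R⁻¹ n̂) = -0.285447+0.302928i

Re=-0.2854 Im=0.3029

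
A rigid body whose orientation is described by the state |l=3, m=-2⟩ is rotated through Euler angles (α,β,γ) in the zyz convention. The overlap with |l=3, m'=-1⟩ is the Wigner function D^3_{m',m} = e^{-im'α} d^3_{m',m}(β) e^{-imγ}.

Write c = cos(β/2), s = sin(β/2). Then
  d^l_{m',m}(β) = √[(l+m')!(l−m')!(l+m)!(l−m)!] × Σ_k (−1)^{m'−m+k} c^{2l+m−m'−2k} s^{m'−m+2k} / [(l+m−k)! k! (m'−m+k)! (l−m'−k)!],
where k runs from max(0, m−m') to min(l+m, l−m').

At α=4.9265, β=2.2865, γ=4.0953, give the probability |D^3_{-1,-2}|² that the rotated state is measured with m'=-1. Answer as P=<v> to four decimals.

P=0.0927

D^3_{-1,-2}(4.9265,2.2865,4.0953) = e^{-i·-1·4.9265}·d^3_{-1,-2}(2.2865)·e^{-i·-2·4.0953}. Compute d first:
c=cos(2.2865/2)=0.414639, s=sin(2.2865/2)=0.909986; N=√[2·24·1·120]=75.894664
The bounds max(0,m−m')=0 and min(l+m,l−m')=1 give 2 terms
  k=0: (−1)^1·75.8947/(24)·0.4146^5·0.9100^1 = -0.035268
  k=1: (−1)^2·75.8947/(12)·0.4146^3·0.9100^3 = +0.339739
d^3_{-1,-2}(2.2865) = -0.035268 +0.339739 = +0.304470
|D^3_{-1,-2}|² = |d^3_{-1,-2}(β)|² = (+0.304470)² = 0.092702 (the z-rotation phases have unit modulus)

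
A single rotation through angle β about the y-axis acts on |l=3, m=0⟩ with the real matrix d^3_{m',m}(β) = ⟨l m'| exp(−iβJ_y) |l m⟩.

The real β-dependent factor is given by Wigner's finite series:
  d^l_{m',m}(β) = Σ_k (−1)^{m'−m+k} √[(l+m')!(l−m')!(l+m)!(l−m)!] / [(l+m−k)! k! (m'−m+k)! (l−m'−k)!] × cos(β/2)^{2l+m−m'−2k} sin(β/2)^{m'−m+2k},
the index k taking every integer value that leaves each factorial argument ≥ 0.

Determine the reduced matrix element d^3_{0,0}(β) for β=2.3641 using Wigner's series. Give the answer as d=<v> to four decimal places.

d^3_{0,0}(β=2.3641) via Wigner's sum:
c=cos(2.3641/2)=0.379029, s=sin(2.3641/2)=0.925385; N=√[6·6·6·6]=36.000000
k: max(0,(0)−(0))=0 … min(3+(0),3−(0))=3
  k=0: (−1)^0·36.0000/(36)·0.3790^6·0.9254^0 = +0.002965
  k=1: (−1)^1·36.0000/(4)·0.3790^4·0.9254^2 = -0.159065
  k=2: (−1)^2·36.0000/(4)·0.3790^2·0.9254^4 = +0.948148
  k=3: (−1)^3·36.0000/(36)·0.3790^0·0.9254^6 = -0.627964
d^3_{0,0}(2.3641) = +0.002965 -0.159065 +0.948148 -0.627964 = +0.164084

d=0.1641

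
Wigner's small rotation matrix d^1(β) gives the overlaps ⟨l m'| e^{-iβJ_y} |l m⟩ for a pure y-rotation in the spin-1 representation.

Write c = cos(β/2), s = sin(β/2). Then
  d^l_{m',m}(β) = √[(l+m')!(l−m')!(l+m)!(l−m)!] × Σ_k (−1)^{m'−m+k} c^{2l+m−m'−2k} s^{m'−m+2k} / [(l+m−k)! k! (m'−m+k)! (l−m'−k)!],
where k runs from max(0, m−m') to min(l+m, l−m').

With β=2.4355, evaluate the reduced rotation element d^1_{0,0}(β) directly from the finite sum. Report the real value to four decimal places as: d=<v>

d=-0.7609

d^1_{0,0}(β=2.4355) via Wigner's sum:
c=cos(2.4355/2)=0.345758, s=sin(2.4355/2)=0.938324; N=√[1·1·1·1]=1.000000
The bounds max(0,m−m')=0 and min(l+m,l−m')=1 give 2 terms
  k=0: (−1)^0·1.0000/(1)·0.3458^2·0.9383^0 = +0.119548
  k=1: (−1)^1·1.0000/(1)·0.3458^0·0.9383^2 = -0.880452
d^1_{0,0}(2.4355) = +0.119548 -0.880452 = -0.760903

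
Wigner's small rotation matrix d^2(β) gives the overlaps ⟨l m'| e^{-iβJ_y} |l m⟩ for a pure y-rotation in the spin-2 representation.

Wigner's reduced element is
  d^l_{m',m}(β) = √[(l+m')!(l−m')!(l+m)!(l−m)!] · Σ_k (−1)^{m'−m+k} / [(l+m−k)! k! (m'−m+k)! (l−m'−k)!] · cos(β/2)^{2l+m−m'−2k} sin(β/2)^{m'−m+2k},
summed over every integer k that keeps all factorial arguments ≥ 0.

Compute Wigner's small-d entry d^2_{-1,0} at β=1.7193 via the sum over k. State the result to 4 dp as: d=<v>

d^2_{-1,0}(β=1.7193) via Wigner's sum:
c=cos(1.7193/2)=0.652703, s=sin(1.7193/2)=0.757614; N=√[1·6·2·2]=4.898979
k∈{1,2} keeps every argument non-negative
  k=1: (−1)^0·4.8990/(2)·0.6527^3·0.7576^1 = +0.516024
  k=2: (−1)^1·4.8990/(2)·0.6527^1·0.7576^3 = -0.695241
d^2_{-1,0}(1.7193) = +0.516024 -0.695241 = -0.179217

d=-0.1792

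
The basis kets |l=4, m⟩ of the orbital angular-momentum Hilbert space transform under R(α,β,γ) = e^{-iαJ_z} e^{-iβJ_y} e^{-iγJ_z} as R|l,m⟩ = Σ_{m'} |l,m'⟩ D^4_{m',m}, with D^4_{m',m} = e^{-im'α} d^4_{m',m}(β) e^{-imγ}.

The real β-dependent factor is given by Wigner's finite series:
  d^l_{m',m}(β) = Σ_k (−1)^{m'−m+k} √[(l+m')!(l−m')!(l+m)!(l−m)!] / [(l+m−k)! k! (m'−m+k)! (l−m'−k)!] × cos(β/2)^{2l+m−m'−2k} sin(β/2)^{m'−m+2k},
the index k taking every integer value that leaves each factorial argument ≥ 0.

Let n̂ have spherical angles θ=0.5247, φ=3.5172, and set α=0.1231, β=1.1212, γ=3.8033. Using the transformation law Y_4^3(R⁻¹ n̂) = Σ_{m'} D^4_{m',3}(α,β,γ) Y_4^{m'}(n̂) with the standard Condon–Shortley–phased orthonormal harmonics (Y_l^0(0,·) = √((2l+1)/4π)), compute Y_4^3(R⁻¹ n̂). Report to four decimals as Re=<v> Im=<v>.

Need the full column D^4_{m',3} for m'=−4..4 at α=0.1231, β=1.1212, γ=3.8033.
cos(β/2)=0.846936, sin(β/2)=0.531694
d^4_{-4,3}: single k=7 term ⇒ +0.028776;  D = -0.002244+0.028688i
d^4_{-3,3}: k∈[6..7] ⇒ +0.113442 -0.006387 = +0.107055;  D = +0.004819+0.106946i
d^4_{-2,3}: k∈[5..6] ⇒ +0.289766 -0.038067 = +0.251699;  D = +0.042118+0.248150i
d^4_{-1,3}: k∈[4..5] ⇒ +0.543964 -0.128631 = +0.415334;  D = +0.119253+0.397845i
d^4_{0,3}: k∈[3..4] ⇒ +0.775004 -0.305441 = +0.469563;  D = +0.189033+0.429833i
d^4_{1,3}: k∈[2..3] ⇒ +0.828131 -0.543964 = +0.284166;  D = +0.145472+0.244107i
d^4_{2,3}: k∈[1..2] ⇒ +0.621844 -0.735233 = -0.113390;  D = -0.069568-0.089541i
d^4_{3,3}: k∈[0..1] ⇒ +0.264732 -0.730343 = -0.465611;  D = -0.328653-0.329820i
d^4_{4,3}: single k=0 term ⇒ -0.470070;  D = -0.370175-0.289717i
Y_4^{m'}(θ=0.5247,φ=3.5172) and Σ D·Y over m':
  (-0.0022+0.0287i)·(+0.0019-0.0278i)  (+0.0048+0.1069i)·(-0.0585+0.1230i)  (+0.0421+0.2482i)·(+0.2604-0.2431i)  (+0.1193+0.3978i)·(-0.4281+0.1688i)  (+0.1890+0.4298i)·(+0.0176+0.0000i)  (+0.1455+0.2441i)·(+0.4281+0.1688i)  (-0.0696-0.0895i)·(+0.2604+0.2431i)  (-0.3287-0.3298i)·(+0.0585+0.1230i)  (-0.3702-0.2897i)·(+0.0019+0.0278i)
Y_4^3(R⁻¹ n̂) = -0.002809-0.075537i

Re=-0.0028 Im=-0.0755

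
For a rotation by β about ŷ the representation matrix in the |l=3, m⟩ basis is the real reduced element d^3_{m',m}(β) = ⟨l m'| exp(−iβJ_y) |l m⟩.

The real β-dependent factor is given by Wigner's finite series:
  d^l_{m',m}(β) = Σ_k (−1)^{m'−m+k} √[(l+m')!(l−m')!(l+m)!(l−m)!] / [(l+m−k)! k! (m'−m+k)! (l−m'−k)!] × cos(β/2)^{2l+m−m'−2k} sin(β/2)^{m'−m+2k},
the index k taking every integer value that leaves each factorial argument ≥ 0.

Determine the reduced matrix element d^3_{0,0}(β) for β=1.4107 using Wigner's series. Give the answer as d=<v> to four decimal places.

d^3_{0,0}(β=1.4107) via Wigner's sum:
With c≡cos(β/2)=0.761385 and s≡sin(β/2)=0.648300, N=[6·6·6·6]^{1/2}=36.000000
k∈{0,1,2,3} keeps every argument non-negative
  k=0: (−1)^0·36.0000/(36)·0.7614^6·0.6483^0 = +0.194816
  k=1: (−1)^1·36.0000/(4)·0.7614^4·0.6483^2 = -1.271193
  k=2: (−1)^2·36.0000/(4)·0.7614^2·0.6483^4 = +0.921628
  k=3: (−1)^3·36.0000/(36)·0.7614^0·0.6483^6 = -0.074243
d^3_{0,0}(1.4107) = +0.194816 -1.271193 +0.921628 -0.074243 = -0.228992

d=-0.2290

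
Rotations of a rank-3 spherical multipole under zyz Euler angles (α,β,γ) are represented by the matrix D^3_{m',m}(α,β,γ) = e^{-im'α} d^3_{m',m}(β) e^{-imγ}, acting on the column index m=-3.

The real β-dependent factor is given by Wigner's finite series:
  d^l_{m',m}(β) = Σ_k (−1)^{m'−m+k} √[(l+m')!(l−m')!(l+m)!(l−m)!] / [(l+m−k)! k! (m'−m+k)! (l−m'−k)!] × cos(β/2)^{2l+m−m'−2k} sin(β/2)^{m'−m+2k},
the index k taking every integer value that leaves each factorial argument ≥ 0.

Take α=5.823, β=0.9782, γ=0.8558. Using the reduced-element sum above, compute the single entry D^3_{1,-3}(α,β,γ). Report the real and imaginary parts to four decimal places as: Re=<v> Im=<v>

Re=-0.1461 Im=0.0167

First d^3_{1,-3}(β=0.9782), then the phase factors e^{-i(1)α} and e^{-i(-3)γ}:
Half-angle: c=0.882756, s=0.469832. N=√(24·2·1·720)=185.903201
The bounds max(0,m−m')=0 and min(l+m,l−m')=0 give 1 term
  k=0: (−1)^4·185.9032/(48)·0.8828^2·0.4698^4 = +0.147060
d^3_{1,-3}(0.9782) = +0.147060
Attach z-rotation phases: D = e^{-i(1)(5.823)}·(+0.147060)·e^{-i(-3)(0.8558)} = -0.146106+0.016730i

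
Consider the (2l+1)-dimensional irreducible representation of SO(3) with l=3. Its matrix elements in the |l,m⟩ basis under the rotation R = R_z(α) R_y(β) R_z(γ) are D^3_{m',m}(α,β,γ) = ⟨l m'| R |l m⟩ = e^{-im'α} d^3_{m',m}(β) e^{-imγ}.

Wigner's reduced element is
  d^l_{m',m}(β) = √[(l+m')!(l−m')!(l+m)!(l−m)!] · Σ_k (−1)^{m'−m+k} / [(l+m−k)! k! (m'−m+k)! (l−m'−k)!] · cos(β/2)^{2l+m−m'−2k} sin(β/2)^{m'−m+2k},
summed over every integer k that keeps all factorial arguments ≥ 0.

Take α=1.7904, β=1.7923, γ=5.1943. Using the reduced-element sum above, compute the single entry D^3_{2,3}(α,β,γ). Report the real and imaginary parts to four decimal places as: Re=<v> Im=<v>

Re=0.1730 Im=-0.0562

First d^3_{2,3}(β=1.7923), then the phase factors e^{-i(2)α} and e^{-i(3)γ}:
With c≡cos(β/2)=0.624621 and s≡sin(β/2)=0.780928, N=[120·1·720·1]^{1/2}=293.938769
k∈{1} keeps every argument non-negative
  k=1: (−1)^0·293.9388/(120)·0.6246^5·0.7809^1 = +0.181874
d^3_{2,3}(1.7923) = +0.181874
Phases: e^{-i·(2)·1.7904}=-0.905089+0.425222i, e^{-i·(3)·5.1943}=-0.992190-0.124738i ⇒ D=+0.172973-0.056199i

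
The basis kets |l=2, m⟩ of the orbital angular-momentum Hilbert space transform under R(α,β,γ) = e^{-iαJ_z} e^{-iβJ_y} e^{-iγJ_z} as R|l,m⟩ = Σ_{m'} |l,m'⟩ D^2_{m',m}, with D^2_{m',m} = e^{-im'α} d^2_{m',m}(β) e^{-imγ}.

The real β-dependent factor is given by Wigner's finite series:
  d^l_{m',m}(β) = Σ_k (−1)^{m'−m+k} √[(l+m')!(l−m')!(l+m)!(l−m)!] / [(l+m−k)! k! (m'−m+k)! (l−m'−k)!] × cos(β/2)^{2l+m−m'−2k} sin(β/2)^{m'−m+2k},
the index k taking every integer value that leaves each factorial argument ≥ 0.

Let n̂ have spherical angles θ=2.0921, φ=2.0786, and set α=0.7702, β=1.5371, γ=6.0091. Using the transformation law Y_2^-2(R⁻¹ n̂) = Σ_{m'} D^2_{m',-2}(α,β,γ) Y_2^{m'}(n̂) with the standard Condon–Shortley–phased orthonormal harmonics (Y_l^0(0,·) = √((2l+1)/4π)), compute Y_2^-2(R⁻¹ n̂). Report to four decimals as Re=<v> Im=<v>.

Re=-0.3174 Im=-0.1892

Need the full column D^2_{m',-2} for m'=−2..2 at α=0.7702, β=1.5371, γ=6.0091.
cos(β/2)=0.718919, sin(β/2)=0.695094
d^2_{-2,-2}: single k=0 term ⇒ +0.267129;  D = +0.146073+0.223653i
d^2_{-1,-2}: single k=0 term ⇒ -0.516552;  D = -0.503872-0.113750i
d^2_{0,-2}: single k=0 term ⇒ +0.611677;  D = +0.522054-0.318761i
d^2_{1,-2}: single k=0 term ⇒ -0.482881;  D = -0.120601+0.467578i
d^2_{2,-2}: single k=0 term ⇒ +0.233439;  D = -0.115540-0.202840i
Y_2^{m'}(θ=2.0921,φ=2.0786) and Σ D·Y over m':
  (+0.1461+0.2237i)·(-0.1531+0.2468i)  (-0.5039-0.1137i)·(+0.1622+0.2915i)  (+0.5221-0.3188i)·(-0.0807+0.0000i)  (-0.1206+0.4676i)·(-0.1622+0.2915i)  (-0.1155-0.2028i)·(-0.1531-0.2468i)
Y_2^-2(R⁻¹ n̂) = -0.317427-0.189242i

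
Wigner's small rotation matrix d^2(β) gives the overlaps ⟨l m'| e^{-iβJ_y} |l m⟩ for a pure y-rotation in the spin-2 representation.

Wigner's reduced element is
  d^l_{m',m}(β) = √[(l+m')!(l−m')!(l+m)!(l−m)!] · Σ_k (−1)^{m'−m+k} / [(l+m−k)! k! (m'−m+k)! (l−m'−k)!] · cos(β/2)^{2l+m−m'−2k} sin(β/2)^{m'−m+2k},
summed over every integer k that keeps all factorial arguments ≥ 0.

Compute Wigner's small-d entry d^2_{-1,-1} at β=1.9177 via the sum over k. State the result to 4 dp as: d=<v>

d^2_{-1,-1}(β=1.9177) via Wigner's sum:
c=cos(1.9177/2)=0.574462, s=sin(1.9177/2)=0.818531; N=√[1·6·1·6]=6.000000
Admissible k: 0..1 (factorial args all ≥0)
  k=0: (−1)^0·6.0000/(6)·0.5745^4·0.8185^0 = +0.108904
  k=1: (−1)^1·6.0000/(2)·0.5745^2·0.8185^2 = -0.663306
d^2_{-1,-1}(1.9177) = +0.108904 -0.663306 = -0.554402

d=-0.5544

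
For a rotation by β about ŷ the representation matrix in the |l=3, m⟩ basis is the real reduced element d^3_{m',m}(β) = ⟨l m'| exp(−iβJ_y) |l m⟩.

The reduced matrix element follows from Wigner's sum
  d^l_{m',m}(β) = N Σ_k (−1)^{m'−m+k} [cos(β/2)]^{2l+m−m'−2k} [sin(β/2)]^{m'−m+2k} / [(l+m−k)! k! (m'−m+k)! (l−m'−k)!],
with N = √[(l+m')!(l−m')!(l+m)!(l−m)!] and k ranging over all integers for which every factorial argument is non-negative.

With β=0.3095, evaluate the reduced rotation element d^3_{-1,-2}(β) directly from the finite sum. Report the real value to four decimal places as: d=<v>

d=-0.4366

d^3_{-1,-2}(β=0.3095) via Wigner's sum:
With c≡cos(β/2)=0.988050 and s≡sin(β/2)=0.154133, N=[2·24·1·120]^{1/2}=75.894664
k: max(0,(-2)−(-1))=0 … min(3+(-2),3−(-1))=1
  k=0: (−1)^1·75.8947/(24)·0.9881^5·0.1541^1 = -0.458977
  k=1: (−1)^2·75.8947/(12)·0.9881^3·0.1541^3 = +0.022339
d^3_{-1,-2}(0.3095) = -0.458977 +0.022339 = -0.436638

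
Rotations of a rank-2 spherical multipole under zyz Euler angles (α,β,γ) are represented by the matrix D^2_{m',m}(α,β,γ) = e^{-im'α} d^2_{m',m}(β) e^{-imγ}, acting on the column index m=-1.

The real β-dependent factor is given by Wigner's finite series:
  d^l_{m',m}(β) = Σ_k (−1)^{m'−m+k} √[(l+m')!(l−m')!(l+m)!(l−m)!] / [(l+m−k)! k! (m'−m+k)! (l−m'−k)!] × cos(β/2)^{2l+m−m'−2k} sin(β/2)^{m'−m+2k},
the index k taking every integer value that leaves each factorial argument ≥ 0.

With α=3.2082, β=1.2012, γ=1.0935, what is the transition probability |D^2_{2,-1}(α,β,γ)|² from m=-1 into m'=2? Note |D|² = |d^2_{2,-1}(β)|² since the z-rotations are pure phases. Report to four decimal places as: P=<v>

P=0.0887

First d^2_{2,-1}(β=1.2012), then the phase factors e^{-i(2)α} and e^{-i(-1)γ}:
Half-angle: c=0.824997, s=0.565138. N=√(24·1·1·6)=12.000000
Admissible k: 0..0 (factorial args all ≥0)
  k=0: (−1)^3·12.0000/(6)·0.8250^1·0.5651^3 = -0.297814
d^2_{2,-1}(1.2012) = -0.297814
|D^2_{2,-1}|² = |d^2_{2,-1}(β)|² = (-0.297814)² = 0.088693 (the z-rotation phases have unit modulus)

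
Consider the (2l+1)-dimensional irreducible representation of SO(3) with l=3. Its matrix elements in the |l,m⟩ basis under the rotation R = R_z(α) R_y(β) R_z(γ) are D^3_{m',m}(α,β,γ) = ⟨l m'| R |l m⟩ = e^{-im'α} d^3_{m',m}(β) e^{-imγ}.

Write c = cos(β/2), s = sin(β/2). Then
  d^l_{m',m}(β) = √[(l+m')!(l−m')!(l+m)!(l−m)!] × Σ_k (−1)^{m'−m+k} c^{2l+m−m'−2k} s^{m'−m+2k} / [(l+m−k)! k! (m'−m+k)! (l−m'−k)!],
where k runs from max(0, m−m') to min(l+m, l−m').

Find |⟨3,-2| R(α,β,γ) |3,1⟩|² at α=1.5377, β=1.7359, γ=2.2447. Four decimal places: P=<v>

P=0.0530

Split into d^3_{-2,1}(β=1.7359) × two z-phases.
With c≡cos(β/2)=0.646392 and s≡sin(β/2)=0.763005, N=[1·120·24·2]^{1/2}=75.894664
The bounds max(0,m−m')=3 and min(l+m,l−m')=4 give 2 terms
  k=3: (−1)^0·75.8947/(12)·0.6464^3·0.7630^3 = +0.758754
  k=4: (−1)^1·75.8947/(24)·0.6464^1·0.7630^5 = -0.528609
d^3_{-2,1}(1.7359) = +0.758754 -0.528609 = +0.230145
|D^3_{-2,1}|² = |d^3_{-2,1}(β)|² = (+0.230145)² = 0.052967 (the z-rotation phases have unit modulus)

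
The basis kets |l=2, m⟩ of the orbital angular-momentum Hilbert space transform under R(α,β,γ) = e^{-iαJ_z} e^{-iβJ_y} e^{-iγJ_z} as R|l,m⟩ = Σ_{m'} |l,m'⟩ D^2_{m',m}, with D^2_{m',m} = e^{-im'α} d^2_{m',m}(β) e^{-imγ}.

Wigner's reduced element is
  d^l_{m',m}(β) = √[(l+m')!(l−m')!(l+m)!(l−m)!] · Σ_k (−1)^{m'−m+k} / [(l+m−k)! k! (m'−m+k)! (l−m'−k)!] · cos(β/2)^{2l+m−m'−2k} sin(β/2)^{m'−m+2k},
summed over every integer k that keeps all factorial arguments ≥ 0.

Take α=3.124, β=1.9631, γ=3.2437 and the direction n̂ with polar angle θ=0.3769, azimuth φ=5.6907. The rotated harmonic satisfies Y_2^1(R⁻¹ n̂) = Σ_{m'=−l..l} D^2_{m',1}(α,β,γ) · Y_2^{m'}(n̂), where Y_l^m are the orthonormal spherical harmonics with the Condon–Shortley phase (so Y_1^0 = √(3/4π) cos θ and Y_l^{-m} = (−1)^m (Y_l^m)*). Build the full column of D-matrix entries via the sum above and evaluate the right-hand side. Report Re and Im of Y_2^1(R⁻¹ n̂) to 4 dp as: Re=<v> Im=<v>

Re=0.3549 Im=-0.1360

Need the full column D^2_{m',1} for m'=−2..2 at α=3.124, β=1.9631, γ=3.2437.
cos(β/2)=0.555735, sin(β/2)=0.831360
d^2_{-2,1}: single k=3 term ⇒ +0.638652;  D = -0.632643+0.087407i
d^2_{-1,1}: k∈[2..3] ⇒ +0.640375 -0.477701 = +0.162674;  D = +0.161510-0.019426i
d^2_{0,1}: k∈[1..2] ⇒ +0.349516 -0.782186 = -0.432670;  D = +0.430417-0.044102i
d^2_{1,1}: k∈[0..1] ⇒ +0.095383 -0.640375 = -0.544992;  D = -0.543047+0.046005i
d^2_{2,1}: single k=0 term ⇒ -0.285379;  D = +0.284740-0.019084i
Y_2^{m'}(θ=0.3769,φ=5.6907) and Σ D·Y over m':
  (-0.6326+0.0874i)·(+0.0197+0.0485i)  (+0.1615-0.0194i)·(+0.2193+0.1476i)  (+0.4304-0.0441i)·(+0.5026+0.0000i)  (-0.5430+0.0460i)·(-0.2193+0.1476i)  (+0.2847-0.0191i)·(+0.0197-0.0485i)
Y_2^1(R⁻¹ n̂) = +0.354917-0.135969i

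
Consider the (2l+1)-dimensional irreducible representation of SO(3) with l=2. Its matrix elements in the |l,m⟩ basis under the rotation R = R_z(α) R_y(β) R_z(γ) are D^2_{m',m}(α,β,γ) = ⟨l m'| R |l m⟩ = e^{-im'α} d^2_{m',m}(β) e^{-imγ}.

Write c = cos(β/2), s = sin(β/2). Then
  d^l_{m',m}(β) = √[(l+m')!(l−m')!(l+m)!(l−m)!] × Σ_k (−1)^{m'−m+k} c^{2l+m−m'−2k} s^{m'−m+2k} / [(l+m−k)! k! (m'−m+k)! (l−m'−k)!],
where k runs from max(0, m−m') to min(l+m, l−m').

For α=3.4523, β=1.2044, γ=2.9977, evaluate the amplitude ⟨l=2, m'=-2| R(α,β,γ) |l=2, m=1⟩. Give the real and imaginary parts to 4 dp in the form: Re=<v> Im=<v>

Re=-0.2160 Im=-0.2075

D^2_{-2,1}(3.4523,1.2044,2.9977) = e^{-i·-2·3.4523}·d^2_{-2,1}(1.2044)·e^{-i·1·2.9977}. Compute d first:
c=cos(1.2044/2)=0.824091, s=sin(1.2044/2)=0.566457; N=√[1·24·6·1]=12.000000
Admissible k: 3..3 (factorial args all ≥0)
  k=3: (−1)^0·12.0000/(6)·0.8241^1·0.5665^3 = +0.299575
d^2_{-2,1}(1.2044) = +0.299575
Attach z-rotation phases: D = e^{-i(-2)(3.4523)}·(+0.299575)·e^{-i(1)(2.9977)} = -0.216044-0.207533i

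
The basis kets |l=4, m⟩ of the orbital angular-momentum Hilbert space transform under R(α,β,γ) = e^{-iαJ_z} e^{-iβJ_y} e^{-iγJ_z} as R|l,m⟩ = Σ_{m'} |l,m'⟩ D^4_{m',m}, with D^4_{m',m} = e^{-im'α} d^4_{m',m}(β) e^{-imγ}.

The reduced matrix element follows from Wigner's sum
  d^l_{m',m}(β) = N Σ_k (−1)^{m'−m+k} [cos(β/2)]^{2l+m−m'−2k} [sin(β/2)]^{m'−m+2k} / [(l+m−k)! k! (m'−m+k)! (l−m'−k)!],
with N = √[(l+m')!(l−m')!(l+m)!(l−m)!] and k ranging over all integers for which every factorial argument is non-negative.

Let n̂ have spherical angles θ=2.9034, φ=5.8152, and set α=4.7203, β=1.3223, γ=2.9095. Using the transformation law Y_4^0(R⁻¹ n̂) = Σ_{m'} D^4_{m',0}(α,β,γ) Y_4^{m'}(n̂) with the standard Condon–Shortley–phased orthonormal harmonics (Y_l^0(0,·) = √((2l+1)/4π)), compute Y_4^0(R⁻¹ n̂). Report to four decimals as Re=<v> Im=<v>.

Re=0.2614 Im=0.0000

Need the full column D^4_{m',0} for m'=−4..4 at α=4.7203, β=1.3223, γ=2.9095.
cos(β/2)=0.789287, sin(β/2)=0.614025
d^4_{-4,0}: single k=4 term ⇒ +0.461564;  D = +0.461333+0.014603i
d^4_{-3,0}: k∈[3..4] ⇒ +0.839065 -0.507807 = +0.331259;  D = -0.007861+0.331165i
d^4_{-2,0}: k∈[2..4] ⇒ +0.864772 -1.395639 +0.316743 = -0.214124;  D = +0.214097+0.003388i
d^4_{-1,0}: k∈[1..4] ⇒ +0.524016 -1.902821 +1.151597 -0.116159 = -0.343367;  D = -0.002716+0.343357i
d^4_{0,0}: k∈[0..4] ⇒ +0.150618 -1.458480 +1.986029 -0.534202 +0.020206 = +0.164171;  D = +0.164171+0.000000i
d^4_{1,0}: k∈[0..3] ⇒ -0.524016 +1.902821 -1.151597 +0.116159 = +0.343367;  D = +0.002716+0.343357i
d^4_{2,0}: k∈[0..2] ⇒ +0.864772 -1.395639 +0.316743 = -0.214124;  D = +0.214097-0.003388i
d^4_{3,0}: k∈[0..1] ⇒ -0.839065 +0.507807 = -0.331259;  D = +0.007861+0.331165i
d^4_{4,0}: single k=0 term ⇒ +0.461564;  D = +0.461333-0.014603i
Y_4^{m'}(θ=2.9034,φ=5.8152) and Σ D·Y over m':
  (+0.4613+0.0146i)·(-0.0004+0.0013i)  (-0.0079+0.3312i)·(-0.0027-0.0158i)  (+0.2141+0.0034i)·(+0.0620+0.0841i)  (-0.0027+0.3434i)·(-0.3495-0.1767i)  (+0.1642+0.0000i)·(+0.6222+0.0000i)  (+0.0027+0.3434i)·(+0.3495-0.1767i)  (+0.2141-0.0034i)·(+0.0620-0.0841i)  (+0.0079+0.3312i)·(+0.0027-0.0158i)  (+0.4613-0.0146i)·(-0.0004-0.0013i)
Y_4^0(R⁻¹ n̂) = +0.261380+0.000000i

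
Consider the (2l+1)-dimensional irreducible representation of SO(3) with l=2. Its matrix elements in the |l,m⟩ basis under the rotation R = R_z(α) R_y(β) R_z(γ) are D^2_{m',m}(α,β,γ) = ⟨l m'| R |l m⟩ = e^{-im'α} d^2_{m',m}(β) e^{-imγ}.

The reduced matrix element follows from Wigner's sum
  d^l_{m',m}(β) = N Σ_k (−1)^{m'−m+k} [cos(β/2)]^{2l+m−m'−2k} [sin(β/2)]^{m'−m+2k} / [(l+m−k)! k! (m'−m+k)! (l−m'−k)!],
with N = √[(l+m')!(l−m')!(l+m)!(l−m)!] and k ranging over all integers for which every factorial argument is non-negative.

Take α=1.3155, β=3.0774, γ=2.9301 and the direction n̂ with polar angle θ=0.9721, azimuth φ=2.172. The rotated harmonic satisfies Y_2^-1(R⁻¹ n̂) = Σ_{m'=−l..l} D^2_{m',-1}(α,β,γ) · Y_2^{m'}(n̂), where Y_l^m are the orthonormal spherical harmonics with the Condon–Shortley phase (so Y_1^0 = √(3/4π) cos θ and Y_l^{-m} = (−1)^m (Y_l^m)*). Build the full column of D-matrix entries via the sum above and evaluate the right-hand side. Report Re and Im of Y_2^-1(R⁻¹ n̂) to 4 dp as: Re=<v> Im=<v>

Re=-0.2831 Im=-0.1995

Need the full column D^2_{m',-1} for m'=−2..2 at α=1.3155, β=3.0774, γ=2.9301.
cos(β/2)=0.032091, sin(β/2)=0.999485
d^2_{-2,-1}: single k=1 term ⇒ +0.000066;  D = +0.000050-0.000044i
d^2_{-1,-1}: k∈[0..1] ⇒ +0.000001 -0.003086 = -0.003085;  D = +0.001388+0.002755i
d^2_{0,-1}: k∈[0..1] ⇒ -0.000081 +0.078485 = +0.078404;  D = -0.076657+0.016458i
d^2_{1,-1}: k∈[0..1] ⇒ +0.003086 -0.997941 = -0.994855;  D = +0.043564-0.993901i
d^2_{2,-1}: single k=0 term ⇒ -0.064083;  D = -0.061237-0.018883i
Y_2^{m'}(θ=0.9721,φ=2.172) and Σ D·Y over m':
  (+0.0000-0.0000i)·(-0.0949+0.2459i)  (+0.0014+0.0028i)·(-0.2034-0.2966i)  (-0.0767+0.0165i)·(-0.0149+0.0000i)  (+0.0436-0.9939i)·(+0.2034-0.2966i)  (-0.0612-0.0189i)·(-0.0949-0.2459i)
Y_2^-1(R⁻¹ n̂) = -0.283070-0.199464i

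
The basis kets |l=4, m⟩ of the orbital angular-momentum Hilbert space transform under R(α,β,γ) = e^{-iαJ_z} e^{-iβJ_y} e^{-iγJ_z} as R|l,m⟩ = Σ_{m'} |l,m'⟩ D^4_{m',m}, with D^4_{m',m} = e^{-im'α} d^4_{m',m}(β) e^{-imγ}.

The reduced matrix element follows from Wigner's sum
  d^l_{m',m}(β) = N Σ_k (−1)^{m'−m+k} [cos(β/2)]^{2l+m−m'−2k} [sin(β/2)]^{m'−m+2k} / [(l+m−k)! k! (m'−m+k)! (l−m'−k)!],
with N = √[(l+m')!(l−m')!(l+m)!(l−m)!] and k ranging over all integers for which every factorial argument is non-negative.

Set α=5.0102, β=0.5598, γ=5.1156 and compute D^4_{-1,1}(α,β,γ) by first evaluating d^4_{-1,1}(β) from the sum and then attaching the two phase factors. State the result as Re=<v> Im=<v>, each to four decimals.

Re=0.4559 Im=-0.0482

D^4_{-1,1}(5.0102,0.5598,5.1156) = e^{-i·-1·5.0102}·d^4_{-1,1}(0.5598)·e^{-i·1·5.1156}. Compute d first:
Half-angle: c=0.961083, s=0.276260. N=√(6·120·120·6)=720.000000
Admissible k: 2..5 (factorial args all ≥0)
  k=2: (−1)^0·720.0000/(72)·0.9611^6·0.2763^2 = +0.601451
  k=3: (−1)^1·720.0000/(24)·0.9611^4·0.2763^4 = -0.149085
  k=4: (−1)^2·720.0000/(48)·0.9611^2·0.2763^6 = +0.006159
  k=5: (−1)^3·720.0000/(720)·0.9611^0·0.2763^8 = -0.000034
d^4_{-1,1}(0.5598) = +0.601451 -0.149085 +0.006159 -0.000034 = +0.458491
D = (+0.293428-0.955981i)·(+0.458491)·(+0.392374+0.919806i) = +0.455947-0.048236i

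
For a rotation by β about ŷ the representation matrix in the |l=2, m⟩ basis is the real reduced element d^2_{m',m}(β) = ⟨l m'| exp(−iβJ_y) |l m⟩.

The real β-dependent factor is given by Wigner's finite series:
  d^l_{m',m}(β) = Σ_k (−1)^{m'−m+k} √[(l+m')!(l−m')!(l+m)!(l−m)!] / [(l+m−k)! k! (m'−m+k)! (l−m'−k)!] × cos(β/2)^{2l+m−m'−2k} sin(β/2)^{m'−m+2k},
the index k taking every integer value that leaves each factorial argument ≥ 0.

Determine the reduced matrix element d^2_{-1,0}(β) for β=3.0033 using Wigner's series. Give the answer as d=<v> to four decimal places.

d^2_{-1,0}(β=3.0033) via Wigner's sum:
Half-angle: c=0.069091, s=0.997610. N=√(1·6·2·2)=4.898979
k: max(0,(0)−(-1))=1 … min(2+(0),2−(-1))=2
  k=1: (−1)^0·4.8990/(2)·0.0691^3·0.9976^1 = +0.000806
  k=2: (−1)^1·4.8990/(2)·0.0691^1·0.9976^3 = -0.168028
d^2_{-1,0}(3.0033) = +0.000806 -0.168028 = -0.167222

d=-0.1672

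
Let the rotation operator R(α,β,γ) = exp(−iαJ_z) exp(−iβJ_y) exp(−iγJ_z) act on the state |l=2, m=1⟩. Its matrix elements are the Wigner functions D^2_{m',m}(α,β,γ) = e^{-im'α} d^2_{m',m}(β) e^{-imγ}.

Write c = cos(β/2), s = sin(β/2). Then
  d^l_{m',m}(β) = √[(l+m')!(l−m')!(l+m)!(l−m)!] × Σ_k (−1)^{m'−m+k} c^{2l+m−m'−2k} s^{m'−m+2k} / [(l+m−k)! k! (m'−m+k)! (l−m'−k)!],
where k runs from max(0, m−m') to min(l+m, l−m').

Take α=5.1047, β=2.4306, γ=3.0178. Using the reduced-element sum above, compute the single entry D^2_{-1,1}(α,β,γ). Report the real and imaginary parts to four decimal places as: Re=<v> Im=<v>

Split into d^2_{-1,1}(β=2.4306) × two z-phases.
Half-angle: c=0.348056, s=0.937474. N=√(1·6·6·1)=6.000000
Admissible k: 2..3 (factorial args all ≥0)
  k=2: (−1)^0·6.0000/(2)·0.3481^2·0.9375^2 = +0.319402
  k=3: (−1)^1·6.0000/(6)·0.3481^0·0.9375^4 = -0.772390
d^2_{-1,1}(2.4306) = +0.319402 -0.772390 = -0.452988
Phases: e^{-i·(-1)·5.1047}=+0.382325-0.924028i, e^{-i·(1)·3.0178}=-0.992347-0.123477i ⇒ D=+0.223548-0.393986i

Re=0.2235 Im=-0.3940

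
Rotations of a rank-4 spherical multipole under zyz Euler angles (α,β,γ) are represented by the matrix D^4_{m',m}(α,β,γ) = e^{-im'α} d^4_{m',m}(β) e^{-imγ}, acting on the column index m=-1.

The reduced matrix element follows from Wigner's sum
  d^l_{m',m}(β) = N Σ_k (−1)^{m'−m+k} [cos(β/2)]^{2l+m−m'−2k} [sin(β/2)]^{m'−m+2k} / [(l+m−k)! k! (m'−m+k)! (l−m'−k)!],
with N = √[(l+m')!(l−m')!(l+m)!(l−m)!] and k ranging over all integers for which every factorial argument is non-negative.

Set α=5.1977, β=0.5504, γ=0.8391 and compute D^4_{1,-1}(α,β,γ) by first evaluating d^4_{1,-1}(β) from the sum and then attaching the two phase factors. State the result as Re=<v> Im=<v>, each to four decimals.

Split into d^4_{1,-1}(β=0.5504) × two z-phases.
Half-angle: c=0.962371, s=0.271739. N=√(120·6·6·120)=720.000000
The bounds max(0,m−m')=0 and min(l+m,l−m')=3 give 4 terms
  k=0: (−1)^2·720.0000/(72)·0.9624^6·0.2717^2 = +0.586624
  k=1: (−1)^3·720.0000/(24)·0.9624^4·0.2717^4 = -0.140314
  k=2: (−1)^4·720.0000/(48)·0.9624^2·0.2717^6 = +0.005594
  k=3: (−1)^5·720.0000/(720)·0.9624^0·0.2717^8 = -0.000030
d^4_{1,-1}(0.5504) = +0.586624 -0.140314 +0.005594 -0.000030 = +0.451874
Attach z-rotation phases: D = e^{-i(1)(5.1977)}·(+0.451874)·e^{-i(-1)(0.8391)} = -0.156554+0.423888i

Re=-0.1566 Im=0.4239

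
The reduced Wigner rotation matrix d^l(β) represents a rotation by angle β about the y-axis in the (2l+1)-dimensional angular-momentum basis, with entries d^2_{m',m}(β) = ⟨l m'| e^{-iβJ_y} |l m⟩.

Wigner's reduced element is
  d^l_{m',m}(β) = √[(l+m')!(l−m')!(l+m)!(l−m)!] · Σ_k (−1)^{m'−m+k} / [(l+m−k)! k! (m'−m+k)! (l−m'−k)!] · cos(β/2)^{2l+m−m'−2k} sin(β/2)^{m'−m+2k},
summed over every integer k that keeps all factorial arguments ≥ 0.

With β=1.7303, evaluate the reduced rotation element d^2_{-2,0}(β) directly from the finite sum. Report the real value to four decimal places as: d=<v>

d=0.5969

d^2_{-2,0}(β=1.7303) via Wigner's sum:
With c≡cos(β/2)=0.648526 and s≡sin(β/2)=0.761193, N=[1·24·2·2]^{1/2}=9.797959
k∈{2} keeps every argument non-negative
  k=2: (−1)^0·9.7980/(4)·0.6485^2·0.7612^2 = +0.596924
d^2_{-2,0}(1.7303) = +0.596924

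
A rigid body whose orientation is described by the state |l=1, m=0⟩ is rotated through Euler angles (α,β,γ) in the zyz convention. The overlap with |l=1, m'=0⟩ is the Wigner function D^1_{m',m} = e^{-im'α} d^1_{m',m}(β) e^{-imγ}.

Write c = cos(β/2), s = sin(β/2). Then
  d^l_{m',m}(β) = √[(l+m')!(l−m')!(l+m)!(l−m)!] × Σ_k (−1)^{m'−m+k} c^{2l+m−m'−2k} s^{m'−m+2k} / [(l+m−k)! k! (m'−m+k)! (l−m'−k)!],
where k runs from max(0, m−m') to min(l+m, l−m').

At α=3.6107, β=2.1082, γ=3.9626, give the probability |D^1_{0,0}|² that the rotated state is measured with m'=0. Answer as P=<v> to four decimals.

D^1_{0,0}(3.6107,2.1082,3.9626) = e^{-i·0·3.6107}·d^1_{0,0}(2.1082)·e^{-i·0·3.9626}. Compute d first:
Half-angle: c=0.494010, s=0.869456. N=√(1·1·1·1)=1.000000
k∈{0,1} keeps every argument non-negative
  k=0: (−1)^0·1.0000/(1)·0.4940^2·0.8695^0 = +0.244046
  k=1: (−1)^1·1.0000/(1)·0.4940^0·0.8695^2 = -0.755954
d^1_{0,0}(2.1082) = +0.244046 -0.755954 = -0.511907
|D^1_{0,0}|² = |d^1_{0,0}(β)|² = (-0.511907)² = 0.262049 (the z-rotation phases have unit modulus)

P=0.2620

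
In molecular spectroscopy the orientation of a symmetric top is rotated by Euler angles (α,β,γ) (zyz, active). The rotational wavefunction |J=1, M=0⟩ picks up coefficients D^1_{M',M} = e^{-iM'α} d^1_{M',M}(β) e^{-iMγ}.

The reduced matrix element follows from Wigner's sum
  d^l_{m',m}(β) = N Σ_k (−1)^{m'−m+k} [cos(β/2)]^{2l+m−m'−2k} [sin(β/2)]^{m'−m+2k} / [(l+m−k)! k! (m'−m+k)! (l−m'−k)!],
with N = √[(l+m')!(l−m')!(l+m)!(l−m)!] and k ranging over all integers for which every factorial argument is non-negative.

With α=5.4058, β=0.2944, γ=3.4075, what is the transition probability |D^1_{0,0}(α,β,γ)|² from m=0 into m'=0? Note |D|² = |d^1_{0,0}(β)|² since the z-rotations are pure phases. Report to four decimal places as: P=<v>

P=0.9158

Split into d^1_{0,0}(β=0.2944) × two z-phases.
c=cos(0.2944/2)=0.989186, s=sin(0.2944/2)=0.146669; N=√[1·1·1·1]=1.000000
The bounds max(0,m−m')=0 and min(l+m,l−m')=1 give 2 terms
  k=0: (−1)^0·1.0000/(1)·0.9892^2·0.1467^0 = +0.978488
  k=1: (−1)^1·1.0000/(1)·0.9892^0·0.1467^2 = -0.021512
d^1_{0,0}(0.2944) = +0.978488 -0.021512 = +0.956976
|D^1_{0,0}|² = |d^1_{0,0}(β)|² = (+0.956976)² = 0.915804 (the z-rotation phases have unit modulus)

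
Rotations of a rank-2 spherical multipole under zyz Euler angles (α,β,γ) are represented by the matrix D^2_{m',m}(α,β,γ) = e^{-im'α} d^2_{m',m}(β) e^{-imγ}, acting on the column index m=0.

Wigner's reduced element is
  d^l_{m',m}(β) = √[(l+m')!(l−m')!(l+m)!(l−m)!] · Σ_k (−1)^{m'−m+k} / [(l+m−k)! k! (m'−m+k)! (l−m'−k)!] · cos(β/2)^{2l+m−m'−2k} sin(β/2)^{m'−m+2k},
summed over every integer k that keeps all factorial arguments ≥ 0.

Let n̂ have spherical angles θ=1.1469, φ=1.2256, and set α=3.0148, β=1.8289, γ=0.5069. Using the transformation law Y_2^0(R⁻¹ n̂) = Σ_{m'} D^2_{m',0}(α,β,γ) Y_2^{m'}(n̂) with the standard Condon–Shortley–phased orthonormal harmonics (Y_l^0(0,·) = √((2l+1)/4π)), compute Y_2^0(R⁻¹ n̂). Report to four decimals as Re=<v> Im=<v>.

Need the full column D^2_{m',0} for m'=−2..2 at α=3.0148, β=1.8289, γ=0.5069.
cos(β/2)=0.610226, sin(β/2)=0.792227
d^2_{-2,0}: single k=2 term ⇒ +0.572476;  D = +0.554167-0.143621i
d^2_{-1,0}: k∈[1..2] ⇒ +0.440959 -0.743217 = -0.302258;  D = +0.299832-0.038221i
d^2_{0,0}: k∈[0..2] ⇒ +0.138664 -0.934849 +0.393912 = -0.402273;  D = -0.402273+0.000000i
d^2_{1,0}: k∈[0..1] ⇒ -0.440959 +0.743217 = +0.302258;  D = -0.299832-0.038221i
d^2_{2,0}: single k=0 term ⇒ +0.572476;  D = +0.554167+0.143621i
Y_2^{m'}(θ=1.1469,φ=1.2256) and Σ D·Y over m':
  (+0.5542-0.1436i)·(-0.2474-0.2044i)  (+0.2998-0.0382i)·(+0.0980-0.2726i)  (-0.4023+0.0000i)·(-0.1553+0.0000i)  (-0.2998-0.0382i)·(-0.0980-0.2726i)  (+0.5542+0.1436i)·(-0.2474+0.2044i)
Y_2^0(R⁻¹ n̂) = -0.232525+0.000000i

Re=-0.2325 Im=0.0000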